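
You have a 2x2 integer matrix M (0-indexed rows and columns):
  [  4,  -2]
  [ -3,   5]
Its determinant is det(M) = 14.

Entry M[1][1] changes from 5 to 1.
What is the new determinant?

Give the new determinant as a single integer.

Answer: -2

Derivation:
det is linear in row 1: changing M[1][1] by delta changes det by delta * cofactor(1,1).
Cofactor C_11 = (-1)^(1+1) * minor(1,1) = 4
Entry delta = 1 - 5 = -4
Det delta = -4 * 4 = -16
New det = 14 + -16 = -2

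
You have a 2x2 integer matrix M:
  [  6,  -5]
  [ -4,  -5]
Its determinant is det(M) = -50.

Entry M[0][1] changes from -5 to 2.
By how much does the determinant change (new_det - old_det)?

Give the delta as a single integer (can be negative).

Cofactor C_01 = 4
Entry delta = 2 - -5 = 7
Det delta = entry_delta * cofactor = 7 * 4 = 28

Answer: 28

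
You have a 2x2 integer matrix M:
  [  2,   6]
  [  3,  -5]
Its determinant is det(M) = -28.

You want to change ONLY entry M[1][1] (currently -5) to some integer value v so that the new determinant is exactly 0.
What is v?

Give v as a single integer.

Answer: 9

Derivation:
det is linear in entry M[1][1]: det = old_det + (v - -5) * C_11
Cofactor C_11 = 2
Want det = 0: -28 + (v - -5) * 2 = 0
  (v - -5) = 28 / 2 = 14
  v = -5 + (14) = 9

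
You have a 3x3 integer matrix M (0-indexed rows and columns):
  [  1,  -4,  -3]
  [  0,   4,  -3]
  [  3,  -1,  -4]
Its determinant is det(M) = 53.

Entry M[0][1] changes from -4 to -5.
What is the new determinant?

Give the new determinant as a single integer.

Answer: 62

Derivation:
det is linear in row 0: changing M[0][1] by delta changes det by delta * cofactor(0,1).
Cofactor C_01 = (-1)^(0+1) * minor(0,1) = -9
Entry delta = -5 - -4 = -1
Det delta = -1 * -9 = 9
New det = 53 + 9 = 62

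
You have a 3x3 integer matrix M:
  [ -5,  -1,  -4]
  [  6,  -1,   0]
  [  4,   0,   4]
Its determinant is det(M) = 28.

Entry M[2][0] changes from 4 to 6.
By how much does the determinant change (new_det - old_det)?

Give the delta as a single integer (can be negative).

Answer: -8

Derivation:
Cofactor C_20 = -4
Entry delta = 6 - 4 = 2
Det delta = entry_delta * cofactor = 2 * -4 = -8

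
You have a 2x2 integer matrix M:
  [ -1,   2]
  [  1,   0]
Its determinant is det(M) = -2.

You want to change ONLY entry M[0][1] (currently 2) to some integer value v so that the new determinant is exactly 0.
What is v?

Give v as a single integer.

Answer: 0

Derivation:
det is linear in entry M[0][1]: det = old_det + (v - 2) * C_01
Cofactor C_01 = -1
Want det = 0: -2 + (v - 2) * -1 = 0
  (v - 2) = 2 / -1 = -2
  v = 2 + (-2) = 0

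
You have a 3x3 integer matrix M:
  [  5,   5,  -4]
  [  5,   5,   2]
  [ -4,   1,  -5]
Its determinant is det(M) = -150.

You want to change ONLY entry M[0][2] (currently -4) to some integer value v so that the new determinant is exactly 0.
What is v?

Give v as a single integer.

Answer: 2

Derivation:
det is linear in entry M[0][2]: det = old_det + (v - -4) * C_02
Cofactor C_02 = 25
Want det = 0: -150 + (v - -4) * 25 = 0
  (v - -4) = 150 / 25 = 6
  v = -4 + (6) = 2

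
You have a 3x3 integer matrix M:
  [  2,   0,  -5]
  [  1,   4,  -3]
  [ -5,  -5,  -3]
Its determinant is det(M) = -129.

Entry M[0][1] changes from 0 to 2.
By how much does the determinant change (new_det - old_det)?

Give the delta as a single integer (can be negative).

Answer: 36

Derivation:
Cofactor C_01 = 18
Entry delta = 2 - 0 = 2
Det delta = entry_delta * cofactor = 2 * 18 = 36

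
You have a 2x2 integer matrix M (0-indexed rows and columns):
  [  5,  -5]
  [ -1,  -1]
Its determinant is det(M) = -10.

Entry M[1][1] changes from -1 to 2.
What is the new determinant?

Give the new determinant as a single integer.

det is linear in row 1: changing M[1][1] by delta changes det by delta * cofactor(1,1).
Cofactor C_11 = (-1)^(1+1) * minor(1,1) = 5
Entry delta = 2 - -1 = 3
Det delta = 3 * 5 = 15
New det = -10 + 15 = 5

Answer: 5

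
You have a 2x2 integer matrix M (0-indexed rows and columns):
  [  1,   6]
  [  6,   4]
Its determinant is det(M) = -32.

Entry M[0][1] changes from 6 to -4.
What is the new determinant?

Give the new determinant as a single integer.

det is linear in row 0: changing M[0][1] by delta changes det by delta * cofactor(0,1).
Cofactor C_01 = (-1)^(0+1) * minor(0,1) = -6
Entry delta = -4 - 6 = -10
Det delta = -10 * -6 = 60
New det = -32 + 60 = 28

Answer: 28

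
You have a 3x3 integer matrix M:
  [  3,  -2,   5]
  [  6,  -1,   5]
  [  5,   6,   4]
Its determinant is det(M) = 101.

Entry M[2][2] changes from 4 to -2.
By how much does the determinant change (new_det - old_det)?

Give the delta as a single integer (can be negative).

Answer: -54

Derivation:
Cofactor C_22 = 9
Entry delta = -2 - 4 = -6
Det delta = entry_delta * cofactor = -6 * 9 = -54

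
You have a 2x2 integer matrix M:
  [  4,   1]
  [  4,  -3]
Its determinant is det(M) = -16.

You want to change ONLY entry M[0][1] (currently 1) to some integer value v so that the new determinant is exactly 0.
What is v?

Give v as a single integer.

Answer: -3

Derivation:
det is linear in entry M[0][1]: det = old_det + (v - 1) * C_01
Cofactor C_01 = -4
Want det = 0: -16 + (v - 1) * -4 = 0
  (v - 1) = 16 / -4 = -4
  v = 1 + (-4) = -3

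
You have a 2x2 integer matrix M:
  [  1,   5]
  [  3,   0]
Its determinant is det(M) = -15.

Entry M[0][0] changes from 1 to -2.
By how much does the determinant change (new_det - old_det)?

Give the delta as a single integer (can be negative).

Cofactor C_00 = 0
Entry delta = -2 - 1 = -3
Det delta = entry_delta * cofactor = -3 * 0 = 0

Answer: 0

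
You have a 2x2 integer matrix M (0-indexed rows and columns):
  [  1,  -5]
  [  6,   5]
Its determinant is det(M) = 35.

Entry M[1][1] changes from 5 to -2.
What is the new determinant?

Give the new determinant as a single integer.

Answer: 28

Derivation:
det is linear in row 1: changing M[1][1] by delta changes det by delta * cofactor(1,1).
Cofactor C_11 = (-1)^(1+1) * minor(1,1) = 1
Entry delta = -2 - 5 = -7
Det delta = -7 * 1 = -7
New det = 35 + -7 = 28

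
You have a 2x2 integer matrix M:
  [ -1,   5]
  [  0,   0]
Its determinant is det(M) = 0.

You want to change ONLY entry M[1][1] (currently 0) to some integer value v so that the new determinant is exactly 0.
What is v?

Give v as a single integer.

det is linear in entry M[1][1]: det = old_det + (v - 0) * C_11
Cofactor C_11 = -1
Want det = 0: 0 + (v - 0) * -1 = 0
  (v - 0) = 0 / -1 = 0
  v = 0 + (0) = 0

Answer: 0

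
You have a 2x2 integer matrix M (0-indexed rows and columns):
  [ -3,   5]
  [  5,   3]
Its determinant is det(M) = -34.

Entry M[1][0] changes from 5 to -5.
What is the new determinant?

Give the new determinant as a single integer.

det is linear in row 1: changing M[1][0] by delta changes det by delta * cofactor(1,0).
Cofactor C_10 = (-1)^(1+0) * minor(1,0) = -5
Entry delta = -5 - 5 = -10
Det delta = -10 * -5 = 50
New det = -34 + 50 = 16

Answer: 16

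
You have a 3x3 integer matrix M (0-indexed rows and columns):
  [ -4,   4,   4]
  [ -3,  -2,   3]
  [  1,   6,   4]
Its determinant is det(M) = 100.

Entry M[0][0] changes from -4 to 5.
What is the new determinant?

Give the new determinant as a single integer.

det is linear in row 0: changing M[0][0] by delta changes det by delta * cofactor(0,0).
Cofactor C_00 = (-1)^(0+0) * minor(0,0) = -26
Entry delta = 5 - -4 = 9
Det delta = 9 * -26 = -234
New det = 100 + -234 = -134

Answer: -134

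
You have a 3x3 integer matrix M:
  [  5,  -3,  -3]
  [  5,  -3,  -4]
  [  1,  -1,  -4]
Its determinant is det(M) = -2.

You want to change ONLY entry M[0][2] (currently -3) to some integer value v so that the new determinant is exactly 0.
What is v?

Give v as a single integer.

Answer: -4

Derivation:
det is linear in entry M[0][2]: det = old_det + (v - -3) * C_02
Cofactor C_02 = -2
Want det = 0: -2 + (v - -3) * -2 = 0
  (v - -3) = 2 / -2 = -1
  v = -3 + (-1) = -4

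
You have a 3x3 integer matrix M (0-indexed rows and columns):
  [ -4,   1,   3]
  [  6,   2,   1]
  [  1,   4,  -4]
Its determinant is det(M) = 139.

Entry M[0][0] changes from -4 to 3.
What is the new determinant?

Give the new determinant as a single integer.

Answer: 55

Derivation:
det is linear in row 0: changing M[0][0] by delta changes det by delta * cofactor(0,0).
Cofactor C_00 = (-1)^(0+0) * minor(0,0) = -12
Entry delta = 3 - -4 = 7
Det delta = 7 * -12 = -84
New det = 139 + -84 = 55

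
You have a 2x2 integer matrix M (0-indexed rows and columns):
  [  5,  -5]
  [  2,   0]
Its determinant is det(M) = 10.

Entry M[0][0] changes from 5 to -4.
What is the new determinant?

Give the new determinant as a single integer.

Answer: 10

Derivation:
det is linear in row 0: changing M[0][0] by delta changes det by delta * cofactor(0,0).
Cofactor C_00 = (-1)^(0+0) * minor(0,0) = 0
Entry delta = -4 - 5 = -9
Det delta = -9 * 0 = 0
New det = 10 + 0 = 10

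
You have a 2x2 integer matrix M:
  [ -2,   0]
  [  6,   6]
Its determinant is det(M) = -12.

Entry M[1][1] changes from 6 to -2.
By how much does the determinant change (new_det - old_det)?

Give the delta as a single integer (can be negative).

Answer: 16

Derivation:
Cofactor C_11 = -2
Entry delta = -2 - 6 = -8
Det delta = entry_delta * cofactor = -8 * -2 = 16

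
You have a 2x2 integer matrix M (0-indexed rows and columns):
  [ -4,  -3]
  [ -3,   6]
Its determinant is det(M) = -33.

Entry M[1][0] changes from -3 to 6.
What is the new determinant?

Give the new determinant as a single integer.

det is linear in row 1: changing M[1][0] by delta changes det by delta * cofactor(1,0).
Cofactor C_10 = (-1)^(1+0) * minor(1,0) = 3
Entry delta = 6 - -3 = 9
Det delta = 9 * 3 = 27
New det = -33 + 27 = -6

Answer: -6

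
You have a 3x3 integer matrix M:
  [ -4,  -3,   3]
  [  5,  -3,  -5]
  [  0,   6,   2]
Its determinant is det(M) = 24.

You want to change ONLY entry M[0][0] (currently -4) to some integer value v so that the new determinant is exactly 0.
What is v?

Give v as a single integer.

det is linear in entry M[0][0]: det = old_det + (v - -4) * C_00
Cofactor C_00 = 24
Want det = 0: 24 + (v - -4) * 24 = 0
  (v - -4) = -24 / 24 = -1
  v = -4 + (-1) = -5

Answer: -5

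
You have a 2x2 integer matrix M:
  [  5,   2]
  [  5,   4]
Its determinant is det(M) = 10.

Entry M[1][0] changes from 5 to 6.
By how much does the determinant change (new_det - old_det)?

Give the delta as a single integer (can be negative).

Cofactor C_10 = -2
Entry delta = 6 - 5 = 1
Det delta = entry_delta * cofactor = 1 * -2 = -2

Answer: -2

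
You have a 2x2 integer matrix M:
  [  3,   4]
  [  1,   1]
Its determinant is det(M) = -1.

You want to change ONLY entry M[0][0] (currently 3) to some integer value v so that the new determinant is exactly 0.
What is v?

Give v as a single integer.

Answer: 4

Derivation:
det is linear in entry M[0][0]: det = old_det + (v - 3) * C_00
Cofactor C_00 = 1
Want det = 0: -1 + (v - 3) * 1 = 0
  (v - 3) = 1 / 1 = 1
  v = 3 + (1) = 4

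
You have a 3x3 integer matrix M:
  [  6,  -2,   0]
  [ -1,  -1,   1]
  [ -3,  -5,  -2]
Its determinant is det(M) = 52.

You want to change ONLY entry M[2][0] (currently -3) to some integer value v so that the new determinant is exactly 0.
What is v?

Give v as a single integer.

det is linear in entry M[2][0]: det = old_det + (v - -3) * C_20
Cofactor C_20 = -2
Want det = 0: 52 + (v - -3) * -2 = 0
  (v - -3) = -52 / -2 = 26
  v = -3 + (26) = 23

Answer: 23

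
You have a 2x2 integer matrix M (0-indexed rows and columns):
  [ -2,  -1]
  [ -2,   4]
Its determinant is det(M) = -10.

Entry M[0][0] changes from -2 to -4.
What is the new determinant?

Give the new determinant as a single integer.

det is linear in row 0: changing M[0][0] by delta changes det by delta * cofactor(0,0).
Cofactor C_00 = (-1)^(0+0) * minor(0,0) = 4
Entry delta = -4 - -2 = -2
Det delta = -2 * 4 = -8
New det = -10 + -8 = -18

Answer: -18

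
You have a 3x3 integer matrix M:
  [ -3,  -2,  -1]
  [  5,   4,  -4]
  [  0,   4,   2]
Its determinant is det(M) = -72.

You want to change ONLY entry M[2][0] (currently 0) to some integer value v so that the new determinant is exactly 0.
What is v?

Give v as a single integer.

det is linear in entry M[2][0]: det = old_det + (v - 0) * C_20
Cofactor C_20 = 12
Want det = 0: -72 + (v - 0) * 12 = 0
  (v - 0) = 72 / 12 = 6
  v = 0 + (6) = 6

Answer: 6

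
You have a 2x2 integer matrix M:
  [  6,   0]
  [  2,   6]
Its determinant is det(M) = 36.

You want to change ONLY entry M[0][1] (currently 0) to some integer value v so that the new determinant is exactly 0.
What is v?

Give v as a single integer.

det is linear in entry M[0][1]: det = old_det + (v - 0) * C_01
Cofactor C_01 = -2
Want det = 0: 36 + (v - 0) * -2 = 0
  (v - 0) = -36 / -2 = 18
  v = 0 + (18) = 18

Answer: 18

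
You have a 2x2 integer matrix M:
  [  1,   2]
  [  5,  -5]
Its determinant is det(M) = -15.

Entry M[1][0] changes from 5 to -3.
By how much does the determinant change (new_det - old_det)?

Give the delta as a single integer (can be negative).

Cofactor C_10 = -2
Entry delta = -3 - 5 = -8
Det delta = entry_delta * cofactor = -8 * -2 = 16

Answer: 16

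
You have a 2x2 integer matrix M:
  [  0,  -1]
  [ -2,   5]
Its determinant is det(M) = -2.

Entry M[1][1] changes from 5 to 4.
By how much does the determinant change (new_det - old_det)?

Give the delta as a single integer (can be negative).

Answer: 0

Derivation:
Cofactor C_11 = 0
Entry delta = 4 - 5 = -1
Det delta = entry_delta * cofactor = -1 * 0 = 0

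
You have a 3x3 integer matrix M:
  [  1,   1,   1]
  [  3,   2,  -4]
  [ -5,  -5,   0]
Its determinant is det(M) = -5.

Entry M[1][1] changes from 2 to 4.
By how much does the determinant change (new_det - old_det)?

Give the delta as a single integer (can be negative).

Answer: 10

Derivation:
Cofactor C_11 = 5
Entry delta = 4 - 2 = 2
Det delta = entry_delta * cofactor = 2 * 5 = 10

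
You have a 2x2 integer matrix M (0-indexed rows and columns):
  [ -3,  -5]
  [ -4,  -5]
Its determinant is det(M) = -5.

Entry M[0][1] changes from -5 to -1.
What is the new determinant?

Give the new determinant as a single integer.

Answer: 11

Derivation:
det is linear in row 0: changing M[0][1] by delta changes det by delta * cofactor(0,1).
Cofactor C_01 = (-1)^(0+1) * minor(0,1) = 4
Entry delta = -1 - -5 = 4
Det delta = 4 * 4 = 16
New det = -5 + 16 = 11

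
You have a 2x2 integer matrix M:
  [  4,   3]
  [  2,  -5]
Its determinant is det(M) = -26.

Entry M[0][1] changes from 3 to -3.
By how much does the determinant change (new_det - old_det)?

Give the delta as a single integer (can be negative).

Answer: 12

Derivation:
Cofactor C_01 = -2
Entry delta = -3 - 3 = -6
Det delta = entry_delta * cofactor = -6 * -2 = 12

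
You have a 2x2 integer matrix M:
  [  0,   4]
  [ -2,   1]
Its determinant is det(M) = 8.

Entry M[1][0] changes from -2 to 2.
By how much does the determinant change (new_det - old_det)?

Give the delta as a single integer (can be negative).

Answer: -16

Derivation:
Cofactor C_10 = -4
Entry delta = 2 - -2 = 4
Det delta = entry_delta * cofactor = 4 * -4 = -16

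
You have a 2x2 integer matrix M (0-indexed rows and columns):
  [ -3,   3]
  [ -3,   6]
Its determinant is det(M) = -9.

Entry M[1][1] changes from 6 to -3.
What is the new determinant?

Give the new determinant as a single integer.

det is linear in row 1: changing M[1][1] by delta changes det by delta * cofactor(1,1).
Cofactor C_11 = (-1)^(1+1) * minor(1,1) = -3
Entry delta = -3 - 6 = -9
Det delta = -9 * -3 = 27
New det = -9 + 27 = 18

Answer: 18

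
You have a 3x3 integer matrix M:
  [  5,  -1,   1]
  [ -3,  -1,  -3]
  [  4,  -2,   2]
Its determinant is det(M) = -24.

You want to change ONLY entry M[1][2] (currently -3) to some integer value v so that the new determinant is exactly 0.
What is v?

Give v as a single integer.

det is linear in entry M[1][2]: det = old_det + (v - -3) * C_12
Cofactor C_12 = 6
Want det = 0: -24 + (v - -3) * 6 = 0
  (v - -3) = 24 / 6 = 4
  v = -3 + (4) = 1

Answer: 1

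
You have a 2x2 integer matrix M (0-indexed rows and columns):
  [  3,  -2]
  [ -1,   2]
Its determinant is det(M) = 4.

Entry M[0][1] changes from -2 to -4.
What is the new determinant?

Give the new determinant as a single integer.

det is linear in row 0: changing M[0][1] by delta changes det by delta * cofactor(0,1).
Cofactor C_01 = (-1)^(0+1) * minor(0,1) = 1
Entry delta = -4 - -2 = -2
Det delta = -2 * 1 = -2
New det = 4 + -2 = 2

Answer: 2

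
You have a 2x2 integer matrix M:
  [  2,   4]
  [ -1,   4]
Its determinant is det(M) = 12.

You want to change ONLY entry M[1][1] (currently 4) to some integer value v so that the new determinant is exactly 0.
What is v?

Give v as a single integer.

det is linear in entry M[1][1]: det = old_det + (v - 4) * C_11
Cofactor C_11 = 2
Want det = 0: 12 + (v - 4) * 2 = 0
  (v - 4) = -12 / 2 = -6
  v = 4 + (-6) = -2

Answer: -2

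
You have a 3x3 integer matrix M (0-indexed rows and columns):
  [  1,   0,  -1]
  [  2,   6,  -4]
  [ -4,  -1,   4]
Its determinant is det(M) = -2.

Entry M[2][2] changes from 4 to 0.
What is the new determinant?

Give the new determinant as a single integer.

det is linear in row 2: changing M[2][2] by delta changes det by delta * cofactor(2,2).
Cofactor C_22 = (-1)^(2+2) * minor(2,2) = 6
Entry delta = 0 - 4 = -4
Det delta = -4 * 6 = -24
New det = -2 + -24 = -26

Answer: -26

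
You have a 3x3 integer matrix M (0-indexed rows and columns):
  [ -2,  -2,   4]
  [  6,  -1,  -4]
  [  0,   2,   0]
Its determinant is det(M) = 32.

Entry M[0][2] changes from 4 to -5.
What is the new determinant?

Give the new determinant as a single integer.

Answer: -76

Derivation:
det is linear in row 0: changing M[0][2] by delta changes det by delta * cofactor(0,2).
Cofactor C_02 = (-1)^(0+2) * minor(0,2) = 12
Entry delta = -5 - 4 = -9
Det delta = -9 * 12 = -108
New det = 32 + -108 = -76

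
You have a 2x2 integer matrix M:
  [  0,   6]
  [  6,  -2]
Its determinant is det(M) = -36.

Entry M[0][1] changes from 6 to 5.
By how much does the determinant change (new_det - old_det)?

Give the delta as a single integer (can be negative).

Answer: 6

Derivation:
Cofactor C_01 = -6
Entry delta = 5 - 6 = -1
Det delta = entry_delta * cofactor = -1 * -6 = 6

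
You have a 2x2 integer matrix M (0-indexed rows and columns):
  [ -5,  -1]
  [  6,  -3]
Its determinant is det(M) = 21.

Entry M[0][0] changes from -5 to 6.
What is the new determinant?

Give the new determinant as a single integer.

Answer: -12

Derivation:
det is linear in row 0: changing M[0][0] by delta changes det by delta * cofactor(0,0).
Cofactor C_00 = (-1)^(0+0) * minor(0,0) = -3
Entry delta = 6 - -5 = 11
Det delta = 11 * -3 = -33
New det = 21 + -33 = -12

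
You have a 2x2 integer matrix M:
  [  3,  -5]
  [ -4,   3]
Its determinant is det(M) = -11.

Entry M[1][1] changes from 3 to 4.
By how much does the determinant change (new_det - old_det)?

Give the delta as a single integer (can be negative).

Cofactor C_11 = 3
Entry delta = 4 - 3 = 1
Det delta = entry_delta * cofactor = 1 * 3 = 3

Answer: 3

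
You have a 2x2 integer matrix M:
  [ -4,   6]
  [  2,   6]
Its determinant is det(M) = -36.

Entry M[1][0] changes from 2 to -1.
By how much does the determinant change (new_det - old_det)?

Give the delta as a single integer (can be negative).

Answer: 18

Derivation:
Cofactor C_10 = -6
Entry delta = -1 - 2 = -3
Det delta = entry_delta * cofactor = -3 * -6 = 18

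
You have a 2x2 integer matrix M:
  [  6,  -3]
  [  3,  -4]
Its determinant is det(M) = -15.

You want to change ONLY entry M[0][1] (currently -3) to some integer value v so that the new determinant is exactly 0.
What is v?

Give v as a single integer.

Answer: -8

Derivation:
det is linear in entry M[0][1]: det = old_det + (v - -3) * C_01
Cofactor C_01 = -3
Want det = 0: -15 + (v - -3) * -3 = 0
  (v - -3) = 15 / -3 = -5
  v = -3 + (-5) = -8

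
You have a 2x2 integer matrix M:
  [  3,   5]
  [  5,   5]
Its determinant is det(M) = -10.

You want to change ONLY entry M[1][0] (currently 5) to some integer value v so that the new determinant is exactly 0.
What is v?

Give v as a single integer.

Answer: 3

Derivation:
det is linear in entry M[1][0]: det = old_det + (v - 5) * C_10
Cofactor C_10 = -5
Want det = 0: -10 + (v - 5) * -5 = 0
  (v - 5) = 10 / -5 = -2
  v = 5 + (-2) = 3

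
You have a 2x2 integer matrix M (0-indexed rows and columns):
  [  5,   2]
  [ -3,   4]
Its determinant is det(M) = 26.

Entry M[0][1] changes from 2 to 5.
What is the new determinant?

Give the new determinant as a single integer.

det is linear in row 0: changing M[0][1] by delta changes det by delta * cofactor(0,1).
Cofactor C_01 = (-1)^(0+1) * minor(0,1) = 3
Entry delta = 5 - 2 = 3
Det delta = 3 * 3 = 9
New det = 26 + 9 = 35

Answer: 35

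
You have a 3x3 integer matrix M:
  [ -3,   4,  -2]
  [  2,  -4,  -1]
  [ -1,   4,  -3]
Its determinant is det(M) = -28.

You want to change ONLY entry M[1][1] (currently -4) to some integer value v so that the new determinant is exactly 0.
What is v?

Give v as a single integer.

det is linear in entry M[1][1]: det = old_det + (v - -4) * C_11
Cofactor C_11 = 7
Want det = 0: -28 + (v - -4) * 7 = 0
  (v - -4) = 28 / 7 = 4
  v = -4 + (4) = 0

Answer: 0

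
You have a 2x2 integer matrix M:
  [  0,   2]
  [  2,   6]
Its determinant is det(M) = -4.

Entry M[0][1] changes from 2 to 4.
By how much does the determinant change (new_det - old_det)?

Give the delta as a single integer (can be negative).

Answer: -4

Derivation:
Cofactor C_01 = -2
Entry delta = 4 - 2 = 2
Det delta = entry_delta * cofactor = 2 * -2 = -4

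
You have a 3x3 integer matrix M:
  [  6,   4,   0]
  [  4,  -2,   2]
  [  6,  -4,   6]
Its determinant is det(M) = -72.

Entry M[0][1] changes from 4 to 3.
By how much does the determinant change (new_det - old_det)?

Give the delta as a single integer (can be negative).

Answer: 12

Derivation:
Cofactor C_01 = -12
Entry delta = 3 - 4 = -1
Det delta = entry_delta * cofactor = -1 * -12 = 12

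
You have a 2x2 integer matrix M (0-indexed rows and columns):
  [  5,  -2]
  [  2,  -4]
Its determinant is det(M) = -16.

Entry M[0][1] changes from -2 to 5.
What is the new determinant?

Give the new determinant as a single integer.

Answer: -30

Derivation:
det is linear in row 0: changing M[0][1] by delta changes det by delta * cofactor(0,1).
Cofactor C_01 = (-1)^(0+1) * minor(0,1) = -2
Entry delta = 5 - -2 = 7
Det delta = 7 * -2 = -14
New det = -16 + -14 = -30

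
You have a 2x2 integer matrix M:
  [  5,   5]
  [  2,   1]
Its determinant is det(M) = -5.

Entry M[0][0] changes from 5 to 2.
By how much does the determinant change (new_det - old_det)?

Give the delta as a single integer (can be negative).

Answer: -3

Derivation:
Cofactor C_00 = 1
Entry delta = 2 - 5 = -3
Det delta = entry_delta * cofactor = -3 * 1 = -3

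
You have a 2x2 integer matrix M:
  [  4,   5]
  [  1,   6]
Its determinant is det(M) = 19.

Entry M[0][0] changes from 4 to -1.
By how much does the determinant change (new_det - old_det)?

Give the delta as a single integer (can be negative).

Cofactor C_00 = 6
Entry delta = -1 - 4 = -5
Det delta = entry_delta * cofactor = -5 * 6 = -30

Answer: -30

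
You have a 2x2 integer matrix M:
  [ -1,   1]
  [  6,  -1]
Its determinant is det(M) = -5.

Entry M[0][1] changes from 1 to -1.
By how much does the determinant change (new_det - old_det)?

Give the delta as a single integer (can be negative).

Answer: 12

Derivation:
Cofactor C_01 = -6
Entry delta = -1 - 1 = -2
Det delta = entry_delta * cofactor = -2 * -6 = 12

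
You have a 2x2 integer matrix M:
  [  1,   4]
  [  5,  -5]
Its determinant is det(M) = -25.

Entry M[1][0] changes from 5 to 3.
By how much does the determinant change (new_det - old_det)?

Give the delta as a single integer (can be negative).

Cofactor C_10 = -4
Entry delta = 3 - 5 = -2
Det delta = entry_delta * cofactor = -2 * -4 = 8

Answer: 8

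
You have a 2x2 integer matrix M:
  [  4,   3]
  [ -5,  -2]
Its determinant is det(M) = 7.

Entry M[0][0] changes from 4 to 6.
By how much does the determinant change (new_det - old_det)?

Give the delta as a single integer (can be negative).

Cofactor C_00 = -2
Entry delta = 6 - 4 = 2
Det delta = entry_delta * cofactor = 2 * -2 = -4

Answer: -4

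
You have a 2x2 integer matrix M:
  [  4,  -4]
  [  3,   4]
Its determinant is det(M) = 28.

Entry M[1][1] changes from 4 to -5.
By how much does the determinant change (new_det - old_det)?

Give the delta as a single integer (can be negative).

Answer: -36

Derivation:
Cofactor C_11 = 4
Entry delta = -5 - 4 = -9
Det delta = entry_delta * cofactor = -9 * 4 = -36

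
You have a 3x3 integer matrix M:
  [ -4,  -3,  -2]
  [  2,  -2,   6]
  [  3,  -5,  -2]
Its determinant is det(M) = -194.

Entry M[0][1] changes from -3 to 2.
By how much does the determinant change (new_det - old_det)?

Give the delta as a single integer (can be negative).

Cofactor C_01 = 22
Entry delta = 2 - -3 = 5
Det delta = entry_delta * cofactor = 5 * 22 = 110

Answer: 110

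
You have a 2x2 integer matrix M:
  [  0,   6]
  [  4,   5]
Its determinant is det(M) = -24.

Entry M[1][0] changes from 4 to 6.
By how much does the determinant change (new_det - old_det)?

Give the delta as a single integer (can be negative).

Cofactor C_10 = -6
Entry delta = 6 - 4 = 2
Det delta = entry_delta * cofactor = 2 * -6 = -12

Answer: -12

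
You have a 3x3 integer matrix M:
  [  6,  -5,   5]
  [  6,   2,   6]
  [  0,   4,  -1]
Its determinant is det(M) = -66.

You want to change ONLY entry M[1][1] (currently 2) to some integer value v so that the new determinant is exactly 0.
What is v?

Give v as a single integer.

det is linear in entry M[1][1]: det = old_det + (v - 2) * C_11
Cofactor C_11 = -6
Want det = 0: -66 + (v - 2) * -6 = 0
  (v - 2) = 66 / -6 = -11
  v = 2 + (-11) = -9

Answer: -9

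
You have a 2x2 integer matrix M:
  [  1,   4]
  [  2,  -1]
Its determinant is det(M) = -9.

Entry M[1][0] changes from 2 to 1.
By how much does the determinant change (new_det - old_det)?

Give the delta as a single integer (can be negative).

Cofactor C_10 = -4
Entry delta = 1 - 2 = -1
Det delta = entry_delta * cofactor = -1 * -4 = 4

Answer: 4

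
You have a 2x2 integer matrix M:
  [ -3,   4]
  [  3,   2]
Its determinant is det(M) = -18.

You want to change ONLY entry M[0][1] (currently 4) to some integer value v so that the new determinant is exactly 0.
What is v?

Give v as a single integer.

det is linear in entry M[0][1]: det = old_det + (v - 4) * C_01
Cofactor C_01 = -3
Want det = 0: -18 + (v - 4) * -3 = 0
  (v - 4) = 18 / -3 = -6
  v = 4 + (-6) = -2

Answer: -2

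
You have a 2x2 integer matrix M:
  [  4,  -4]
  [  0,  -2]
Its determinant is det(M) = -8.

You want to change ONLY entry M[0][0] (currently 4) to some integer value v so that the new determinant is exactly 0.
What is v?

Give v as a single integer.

det is linear in entry M[0][0]: det = old_det + (v - 4) * C_00
Cofactor C_00 = -2
Want det = 0: -8 + (v - 4) * -2 = 0
  (v - 4) = 8 / -2 = -4
  v = 4 + (-4) = 0

Answer: 0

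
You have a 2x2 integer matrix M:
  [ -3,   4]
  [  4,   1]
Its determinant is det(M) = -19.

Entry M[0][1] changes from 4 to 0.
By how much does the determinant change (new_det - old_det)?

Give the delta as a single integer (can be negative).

Cofactor C_01 = -4
Entry delta = 0 - 4 = -4
Det delta = entry_delta * cofactor = -4 * -4 = 16

Answer: 16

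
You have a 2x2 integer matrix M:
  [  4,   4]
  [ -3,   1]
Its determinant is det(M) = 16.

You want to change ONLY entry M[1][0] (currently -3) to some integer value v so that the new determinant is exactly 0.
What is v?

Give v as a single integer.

det is linear in entry M[1][0]: det = old_det + (v - -3) * C_10
Cofactor C_10 = -4
Want det = 0: 16 + (v - -3) * -4 = 0
  (v - -3) = -16 / -4 = 4
  v = -3 + (4) = 1

Answer: 1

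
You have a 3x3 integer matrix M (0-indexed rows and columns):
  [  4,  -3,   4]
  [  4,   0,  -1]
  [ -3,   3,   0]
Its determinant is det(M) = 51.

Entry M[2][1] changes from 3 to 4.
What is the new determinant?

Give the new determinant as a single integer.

Answer: 71

Derivation:
det is linear in row 2: changing M[2][1] by delta changes det by delta * cofactor(2,1).
Cofactor C_21 = (-1)^(2+1) * minor(2,1) = 20
Entry delta = 4 - 3 = 1
Det delta = 1 * 20 = 20
New det = 51 + 20 = 71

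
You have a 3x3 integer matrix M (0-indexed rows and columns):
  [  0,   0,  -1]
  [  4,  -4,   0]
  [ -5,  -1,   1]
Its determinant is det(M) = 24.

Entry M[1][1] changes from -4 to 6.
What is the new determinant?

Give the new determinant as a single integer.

Answer: -26

Derivation:
det is linear in row 1: changing M[1][1] by delta changes det by delta * cofactor(1,1).
Cofactor C_11 = (-1)^(1+1) * minor(1,1) = -5
Entry delta = 6 - -4 = 10
Det delta = 10 * -5 = -50
New det = 24 + -50 = -26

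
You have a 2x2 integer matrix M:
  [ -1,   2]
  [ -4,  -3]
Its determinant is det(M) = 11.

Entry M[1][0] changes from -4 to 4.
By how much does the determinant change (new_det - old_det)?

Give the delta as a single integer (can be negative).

Answer: -16

Derivation:
Cofactor C_10 = -2
Entry delta = 4 - -4 = 8
Det delta = entry_delta * cofactor = 8 * -2 = -16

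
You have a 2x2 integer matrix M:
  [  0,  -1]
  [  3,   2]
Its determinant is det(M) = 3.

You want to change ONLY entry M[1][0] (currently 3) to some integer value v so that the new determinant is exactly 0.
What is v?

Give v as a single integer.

det is linear in entry M[1][0]: det = old_det + (v - 3) * C_10
Cofactor C_10 = 1
Want det = 0: 3 + (v - 3) * 1 = 0
  (v - 3) = -3 / 1 = -3
  v = 3 + (-3) = 0

Answer: 0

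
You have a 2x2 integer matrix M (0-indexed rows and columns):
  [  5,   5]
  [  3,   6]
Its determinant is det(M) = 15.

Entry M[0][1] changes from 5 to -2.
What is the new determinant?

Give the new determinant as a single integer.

Answer: 36

Derivation:
det is linear in row 0: changing M[0][1] by delta changes det by delta * cofactor(0,1).
Cofactor C_01 = (-1)^(0+1) * minor(0,1) = -3
Entry delta = -2 - 5 = -7
Det delta = -7 * -3 = 21
New det = 15 + 21 = 36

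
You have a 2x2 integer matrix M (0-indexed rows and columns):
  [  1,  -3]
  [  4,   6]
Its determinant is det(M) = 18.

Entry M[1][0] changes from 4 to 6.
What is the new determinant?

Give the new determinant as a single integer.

det is linear in row 1: changing M[1][0] by delta changes det by delta * cofactor(1,0).
Cofactor C_10 = (-1)^(1+0) * minor(1,0) = 3
Entry delta = 6 - 4 = 2
Det delta = 2 * 3 = 6
New det = 18 + 6 = 24

Answer: 24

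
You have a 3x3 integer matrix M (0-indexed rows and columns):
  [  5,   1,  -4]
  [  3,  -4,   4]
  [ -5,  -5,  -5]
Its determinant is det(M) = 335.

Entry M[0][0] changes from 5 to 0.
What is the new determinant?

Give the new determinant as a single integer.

Answer: 135

Derivation:
det is linear in row 0: changing M[0][0] by delta changes det by delta * cofactor(0,0).
Cofactor C_00 = (-1)^(0+0) * minor(0,0) = 40
Entry delta = 0 - 5 = -5
Det delta = -5 * 40 = -200
New det = 335 + -200 = 135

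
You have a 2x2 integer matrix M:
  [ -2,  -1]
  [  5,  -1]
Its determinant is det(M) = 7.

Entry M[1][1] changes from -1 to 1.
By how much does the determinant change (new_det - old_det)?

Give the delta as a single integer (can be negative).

Cofactor C_11 = -2
Entry delta = 1 - -1 = 2
Det delta = entry_delta * cofactor = 2 * -2 = -4

Answer: -4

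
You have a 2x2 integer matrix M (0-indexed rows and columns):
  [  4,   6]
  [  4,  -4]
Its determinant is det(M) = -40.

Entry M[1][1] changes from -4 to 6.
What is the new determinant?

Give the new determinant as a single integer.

det is linear in row 1: changing M[1][1] by delta changes det by delta * cofactor(1,1).
Cofactor C_11 = (-1)^(1+1) * minor(1,1) = 4
Entry delta = 6 - -4 = 10
Det delta = 10 * 4 = 40
New det = -40 + 40 = 0

Answer: 0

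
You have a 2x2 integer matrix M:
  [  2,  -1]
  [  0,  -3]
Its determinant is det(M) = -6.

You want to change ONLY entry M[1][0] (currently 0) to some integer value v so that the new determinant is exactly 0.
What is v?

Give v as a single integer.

det is linear in entry M[1][0]: det = old_det + (v - 0) * C_10
Cofactor C_10 = 1
Want det = 0: -6 + (v - 0) * 1 = 0
  (v - 0) = 6 / 1 = 6
  v = 0 + (6) = 6

Answer: 6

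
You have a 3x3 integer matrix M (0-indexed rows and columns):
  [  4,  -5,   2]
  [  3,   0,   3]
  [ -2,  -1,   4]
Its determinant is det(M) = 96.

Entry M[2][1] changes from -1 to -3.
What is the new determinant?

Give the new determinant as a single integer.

det is linear in row 2: changing M[2][1] by delta changes det by delta * cofactor(2,1).
Cofactor C_21 = (-1)^(2+1) * minor(2,1) = -6
Entry delta = -3 - -1 = -2
Det delta = -2 * -6 = 12
New det = 96 + 12 = 108

Answer: 108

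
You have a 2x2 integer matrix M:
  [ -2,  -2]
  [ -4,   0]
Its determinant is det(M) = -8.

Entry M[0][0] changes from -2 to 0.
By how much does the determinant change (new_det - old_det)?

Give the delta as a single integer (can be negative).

Cofactor C_00 = 0
Entry delta = 0 - -2 = 2
Det delta = entry_delta * cofactor = 2 * 0 = 0

Answer: 0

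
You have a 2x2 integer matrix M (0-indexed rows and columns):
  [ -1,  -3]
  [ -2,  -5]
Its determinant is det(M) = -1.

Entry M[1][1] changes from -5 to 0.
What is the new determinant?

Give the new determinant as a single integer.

Answer: -6

Derivation:
det is linear in row 1: changing M[1][1] by delta changes det by delta * cofactor(1,1).
Cofactor C_11 = (-1)^(1+1) * minor(1,1) = -1
Entry delta = 0 - -5 = 5
Det delta = 5 * -1 = -5
New det = -1 + -5 = -6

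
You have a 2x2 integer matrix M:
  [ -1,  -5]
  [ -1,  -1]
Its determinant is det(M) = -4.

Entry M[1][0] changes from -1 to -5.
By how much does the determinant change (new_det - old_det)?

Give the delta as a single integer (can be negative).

Cofactor C_10 = 5
Entry delta = -5 - -1 = -4
Det delta = entry_delta * cofactor = -4 * 5 = -20

Answer: -20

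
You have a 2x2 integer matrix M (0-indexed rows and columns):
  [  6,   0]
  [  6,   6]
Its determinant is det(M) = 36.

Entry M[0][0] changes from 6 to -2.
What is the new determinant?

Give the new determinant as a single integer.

Answer: -12

Derivation:
det is linear in row 0: changing M[0][0] by delta changes det by delta * cofactor(0,0).
Cofactor C_00 = (-1)^(0+0) * minor(0,0) = 6
Entry delta = -2 - 6 = -8
Det delta = -8 * 6 = -48
New det = 36 + -48 = -12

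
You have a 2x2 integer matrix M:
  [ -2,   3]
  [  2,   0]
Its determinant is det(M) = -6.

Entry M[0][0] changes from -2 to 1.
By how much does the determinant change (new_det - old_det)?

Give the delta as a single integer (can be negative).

Cofactor C_00 = 0
Entry delta = 1 - -2 = 3
Det delta = entry_delta * cofactor = 3 * 0 = 0

Answer: 0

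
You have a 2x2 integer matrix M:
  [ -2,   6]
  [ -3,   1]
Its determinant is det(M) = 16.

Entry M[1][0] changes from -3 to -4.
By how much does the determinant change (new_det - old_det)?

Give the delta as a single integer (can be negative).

Cofactor C_10 = -6
Entry delta = -4 - -3 = -1
Det delta = entry_delta * cofactor = -1 * -6 = 6

Answer: 6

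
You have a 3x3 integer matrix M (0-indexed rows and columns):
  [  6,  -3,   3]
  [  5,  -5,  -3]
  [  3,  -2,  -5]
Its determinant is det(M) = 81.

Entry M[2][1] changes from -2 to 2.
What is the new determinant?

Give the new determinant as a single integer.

det is linear in row 2: changing M[2][1] by delta changes det by delta * cofactor(2,1).
Cofactor C_21 = (-1)^(2+1) * minor(2,1) = 33
Entry delta = 2 - -2 = 4
Det delta = 4 * 33 = 132
New det = 81 + 132 = 213

Answer: 213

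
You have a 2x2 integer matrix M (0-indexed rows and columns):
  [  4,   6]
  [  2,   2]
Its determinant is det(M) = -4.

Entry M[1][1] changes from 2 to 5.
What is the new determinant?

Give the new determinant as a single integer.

Answer: 8

Derivation:
det is linear in row 1: changing M[1][1] by delta changes det by delta * cofactor(1,1).
Cofactor C_11 = (-1)^(1+1) * minor(1,1) = 4
Entry delta = 5 - 2 = 3
Det delta = 3 * 4 = 12
New det = -4 + 12 = 8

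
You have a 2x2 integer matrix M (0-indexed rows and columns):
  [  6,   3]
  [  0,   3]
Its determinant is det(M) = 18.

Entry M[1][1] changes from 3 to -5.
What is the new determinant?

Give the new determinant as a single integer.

det is linear in row 1: changing M[1][1] by delta changes det by delta * cofactor(1,1).
Cofactor C_11 = (-1)^(1+1) * minor(1,1) = 6
Entry delta = -5 - 3 = -8
Det delta = -8 * 6 = -48
New det = 18 + -48 = -30

Answer: -30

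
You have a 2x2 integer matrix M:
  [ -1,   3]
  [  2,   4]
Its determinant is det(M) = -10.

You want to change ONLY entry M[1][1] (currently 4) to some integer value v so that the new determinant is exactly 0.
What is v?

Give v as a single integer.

det is linear in entry M[1][1]: det = old_det + (v - 4) * C_11
Cofactor C_11 = -1
Want det = 0: -10 + (v - 4) * -1 = 0
  (v - 4) = 10 / -1 = -10
  v = 4 + (-10) = -6

Answer: -6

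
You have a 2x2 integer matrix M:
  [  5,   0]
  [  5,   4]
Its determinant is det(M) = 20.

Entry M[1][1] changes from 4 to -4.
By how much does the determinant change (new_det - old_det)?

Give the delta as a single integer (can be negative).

Answer: -40

Derivation:
Cofactor C_11 = 5
Entry delta = -4 - 4 = -8
Det delta = entry_delta * cofactor = -8 * 5 = -40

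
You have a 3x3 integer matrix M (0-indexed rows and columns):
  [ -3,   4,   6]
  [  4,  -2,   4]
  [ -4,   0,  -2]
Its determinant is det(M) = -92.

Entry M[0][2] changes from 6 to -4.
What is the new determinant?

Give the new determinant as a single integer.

det is linear in row 0: changing M[0][2] by delta changes det by delta * cofactor(0,2).
Cofactor C_02 = (-1)^(0+2) * minor(0,2) = -8
Entry delta = -4 - 6 = -10
Det delta = -10 * -8 = 80
New det = -92 + 80 = -12

Answer: -12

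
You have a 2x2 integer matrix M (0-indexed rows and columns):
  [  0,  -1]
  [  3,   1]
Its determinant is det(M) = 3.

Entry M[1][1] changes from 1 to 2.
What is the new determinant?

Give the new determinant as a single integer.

det is linear in row 1: changing M[1][1] by delta changes det by delta * cofactor(1,1).
Cofactor C_11 = (-1)^(1+1) * minor(1,1) = 0
Entry delta = 2 - 1 = 1
Det delta = 1 * 0 = 0
New det = 3 + 0 = 3

Answer: 3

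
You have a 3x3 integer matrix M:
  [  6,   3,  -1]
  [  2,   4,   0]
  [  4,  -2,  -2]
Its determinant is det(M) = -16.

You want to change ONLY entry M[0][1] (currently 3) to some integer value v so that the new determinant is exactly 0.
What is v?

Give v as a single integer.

det is linear in entry M[0][1]: det = old_det + (v - 3) * C_01
Cofactor C_01 = 4
Want det = 0: -16 + (v - 3) * 4 = 0
  (v - 3) = 16 / 4 = 4
  v = 3 + (4) = 7

Answer: 7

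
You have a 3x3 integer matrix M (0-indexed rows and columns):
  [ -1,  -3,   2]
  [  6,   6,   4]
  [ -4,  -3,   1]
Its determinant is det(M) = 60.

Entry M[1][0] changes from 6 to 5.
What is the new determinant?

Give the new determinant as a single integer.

det is linear in row 1: changing M[1][0] by delta changes det by delta * cofactor(1,0).
Cofactor C_10 = (-1)^(1+0) * minor(1,0) = -3
Entry delta = 5 - 6 = -1
Det delta = -1 * -3 = 3
New det = 60 + 3 = 63

Answer: 63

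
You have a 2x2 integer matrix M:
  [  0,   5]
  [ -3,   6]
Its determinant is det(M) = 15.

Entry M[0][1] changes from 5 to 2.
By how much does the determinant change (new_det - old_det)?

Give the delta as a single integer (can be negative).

Cofactor C_01 = 3
Entry delta = 2 - 5 = -3
Det delta = entry_delta * cofactor = -3 * 3 = -9

Answer: -9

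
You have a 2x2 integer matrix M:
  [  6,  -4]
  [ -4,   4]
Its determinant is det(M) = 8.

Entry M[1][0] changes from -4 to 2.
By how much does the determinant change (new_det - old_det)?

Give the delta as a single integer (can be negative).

Answer: 24

Derivation:
Cofactor C_10 = 4
Entry delta = 2 - -4 = 6
Det delta = entry_delta * cofactor = 6 * 4 = 24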